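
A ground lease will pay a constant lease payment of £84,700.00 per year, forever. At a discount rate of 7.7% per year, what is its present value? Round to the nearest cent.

Level perpetuity: PV = C / r = £84,700.00 / 0.077 = £1,100,000.00

£1100000.00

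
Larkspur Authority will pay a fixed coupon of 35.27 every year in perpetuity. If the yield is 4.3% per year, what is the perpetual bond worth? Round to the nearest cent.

Level perpetuity: PV = C / r = 35.27 / 0.043 = 820.23

820.23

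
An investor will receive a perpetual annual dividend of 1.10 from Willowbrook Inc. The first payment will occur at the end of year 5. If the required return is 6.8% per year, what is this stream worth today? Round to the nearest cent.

Value at end of year 4: C / r = 1.10 / 0.068 = 16.1765
Discount to today: PV = 16.1765 / (1 + 0.068)^4 = 16.1765 / 1.301023 = 12.43

12.43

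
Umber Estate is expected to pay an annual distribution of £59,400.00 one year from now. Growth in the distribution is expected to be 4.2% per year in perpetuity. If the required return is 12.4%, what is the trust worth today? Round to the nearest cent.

Growing perpetuity: P = D₁ / (r − g) = £59,400.0000 / (0.124 − 0.042) = £724,390.24

£724390.24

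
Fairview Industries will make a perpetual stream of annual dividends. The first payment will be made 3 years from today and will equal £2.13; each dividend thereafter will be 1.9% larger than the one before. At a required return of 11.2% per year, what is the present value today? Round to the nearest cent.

Value at end of year 2: C₁ / (r − g) = £2.13 / (0.112 − 0.019) = £22.9032
Discount to today: PV = £22.9032 / (1 + 0.112)^2 = £22.9032 / 1.236544 = £18.52

£18.52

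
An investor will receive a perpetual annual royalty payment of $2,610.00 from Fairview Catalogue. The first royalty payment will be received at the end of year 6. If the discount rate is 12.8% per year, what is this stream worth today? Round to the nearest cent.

$11165.68

Value at end of year 5: C / r = $2,610.00 / 0.128 = $20,390.6250
Discount to today: PV = $20,390.6250 / (1 + 0.128)^5 = $20,390.6250 / 1.826188 = $11,165.68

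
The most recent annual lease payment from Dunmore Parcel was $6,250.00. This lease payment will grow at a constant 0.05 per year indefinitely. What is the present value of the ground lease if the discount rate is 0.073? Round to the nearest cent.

D₁ = D₀ × (1 + g) = $6,250.00 × 1.05 = $6,562.5000
Growing perpetuity: P = D₁ / (r − g) = $6,562.5000 / (0.073 − 0.05) = $285,326.09

$285326.09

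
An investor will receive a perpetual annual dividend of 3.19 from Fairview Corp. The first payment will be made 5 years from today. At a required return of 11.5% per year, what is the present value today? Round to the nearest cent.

17.95

Value at end of year 4: C / r = 3.19 / 0.115 = 27.7391
Discount to today: PV = 27.7391 / (1 + 0.115)^4 = 27.7391 / 1.545608 = 17.95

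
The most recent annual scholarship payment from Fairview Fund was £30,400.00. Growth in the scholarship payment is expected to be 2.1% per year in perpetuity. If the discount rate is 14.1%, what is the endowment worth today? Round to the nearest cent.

D₁ = D₀ × (1 + g) = £30,400.00 × 1.021 = £31,038.4000
Growing perpetuity: P = D₁ / (r − g) = £31,038.4000 / (0.141 − 0.021) = £258,653.33

£258653.33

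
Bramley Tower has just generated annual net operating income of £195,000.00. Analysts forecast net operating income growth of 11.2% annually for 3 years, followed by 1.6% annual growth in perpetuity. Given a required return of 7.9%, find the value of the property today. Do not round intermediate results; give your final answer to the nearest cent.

£4063731.75

D_1 = 216840.00000
D_2 = 241126.08000
D_3 = 268132.20096
Terminal value at year 3: TV = D_3×(1+g_2)/(r−g_2) = 272422.31618/0.063 = 4324163.74882
P_0 = D_1/(1+r)^1 + D_2/(1+r)^2 + D_3/(1+r)^3 + TV/(1+r)^3
    = 200963.85542 + 207110.10865 + 213444.33810 + 3442213.45260 = 4063731.75477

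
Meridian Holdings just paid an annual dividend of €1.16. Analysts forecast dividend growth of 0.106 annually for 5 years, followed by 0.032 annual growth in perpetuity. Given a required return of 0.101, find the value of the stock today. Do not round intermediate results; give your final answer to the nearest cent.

€23.63

D_1 = 1.28296
D_2 = 1.41895
D_3 = 1.56936
D_4 = 1.73572
D_5 = 1.91970
Terminal value at year 5: TV = D_5×(1+g_2)/(r−g_2) = 1.98113/0.069 = 28.71205
P_0 = D_1/(1+r)^1 + D_2/(1+r)^2 + D_3/(1+r)^3 + D_4/(1+r)^4 + D_5/(1+r)^5 + TV/(1+r)^5
    = 1.16527 + 1.17056 + 1.17588 + 1.18122 + 1.18658 + 17.74711 = 23.62661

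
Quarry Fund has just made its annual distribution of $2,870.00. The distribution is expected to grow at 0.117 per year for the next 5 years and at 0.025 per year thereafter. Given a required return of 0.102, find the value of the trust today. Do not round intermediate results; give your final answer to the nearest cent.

$55823.15

D_1 = 3205.79000
D_2 = 3580.86743
D_3 = 3999.82892
D_4 = 4467.80890
D_5 = 4990.54254
Terminal value at year 5: TV = D_5×(1+g_2)/(r−g_2) = 5115.30611/0.077 = 66432.54686
P_0 = D_1/(1+r)^1 + D_2/(1+r)^2 + D_3/(1+r)^3 + D_4/(1+r)^4 + D_5/(1+r)^5 + TV/(1+r)^5
    = 2909.06534 + 2948.66241 + 2988.79847 + 3029.48085 + 3070.71697 + 40876.42726 = 55823.15130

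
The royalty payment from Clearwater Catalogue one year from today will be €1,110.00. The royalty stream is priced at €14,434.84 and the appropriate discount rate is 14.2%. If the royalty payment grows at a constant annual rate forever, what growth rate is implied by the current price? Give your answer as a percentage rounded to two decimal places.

6.51%

P = D₁/(r−g) ⇒ g = r − D₁/P = 0.142 − €1,110.00/€14,434.84 = 0.065103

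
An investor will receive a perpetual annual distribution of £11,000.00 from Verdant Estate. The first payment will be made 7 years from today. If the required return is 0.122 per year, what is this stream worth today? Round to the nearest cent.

Value at end of year 6: C / r = £11,000.00 / 0.122 = £90,163.9344
Discount to today: PV = £90,163.9344 / (1 + 0.122)^6 = £90,163.9344 / 1.995065 = £45,193.47

£45193.47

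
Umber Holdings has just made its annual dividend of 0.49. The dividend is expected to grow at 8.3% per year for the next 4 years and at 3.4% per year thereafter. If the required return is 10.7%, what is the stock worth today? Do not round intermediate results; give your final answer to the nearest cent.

8.21

D_1 = 0.53067
D_2 = 0.57472
D_3 = 0.62242
D_4 = 0.67408
Terminal value at year 4: TV = D_4×(1+g_2)/(r−g_2) = 0.69700/0.073 = 9.54789
P_0 = D_1/(1+r)^1 + D_2/(1+r)^2 + D_3/(1+r)^3 + D_4/(1+r)^4 + TV/(1+r)^4
    = 0.47938 + 0.46898 + 0.45882 + 0.44887 + 6.35795 = 8.21400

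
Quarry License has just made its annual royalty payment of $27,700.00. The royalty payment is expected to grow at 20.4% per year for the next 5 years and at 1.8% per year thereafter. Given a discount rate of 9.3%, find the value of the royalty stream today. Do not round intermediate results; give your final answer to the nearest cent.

$796677.82

D_1 = 33350.80000
D_2 = 40154.36320
D_3 = 48345.85329
D_4 = 58208.40736
D_5 = 70082.92247
Terminal value at year 5: TV = D_5×(1+g_2)/(r−g_2) = 71344.41507/0.075 = 951258.86762
P_0 = D_1/(1+r)^1 + D_2/(1+r)^2 + D_3/(1+r)^3 + D_4/(1+r)^4 + D_5/(1+r)^5 + TV/(1+r)^5
    = 30513.08326 + 33611.85018 + 37025.31346 + 40785.43221 + 44927.41114 + 609814.72726 = 796677.81750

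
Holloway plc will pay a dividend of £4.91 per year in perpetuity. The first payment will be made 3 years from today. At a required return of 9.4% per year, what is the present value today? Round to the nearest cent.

£43.64

Value at end of year 2: C / r = £4.91 / 0.094 = £52.2340
Discount to today: PV = £52.2340 / (1 + 0.094)^2 = £52.2340 / 1.196836 = £43.64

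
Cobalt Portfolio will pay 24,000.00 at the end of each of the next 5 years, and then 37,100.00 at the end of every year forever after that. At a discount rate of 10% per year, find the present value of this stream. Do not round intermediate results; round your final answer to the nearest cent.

321340.69

PV of 5-year annuity: 24,000.00 × [1 − (1+0.1)^−5] / 0.1 = 90978.88247
Perpetuity value at year 5: 37,100.00 / 0.1 = 371000.00000
PV of perpetuity: 371000.00000 / (1+0.1)^5 = 230361.81085
Total PV = 90978.88247 + 230361.81085 = 321340.69332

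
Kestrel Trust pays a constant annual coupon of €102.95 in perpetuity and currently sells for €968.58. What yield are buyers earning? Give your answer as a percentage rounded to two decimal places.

10.63%

P = C/r ⇒ r = C/P = €102.95/€968.58 = 0.106290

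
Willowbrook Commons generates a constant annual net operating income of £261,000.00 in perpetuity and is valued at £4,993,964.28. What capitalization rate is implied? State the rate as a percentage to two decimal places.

P = C/r ⇒ r = C/P = £261,000.00/£4,993,964.28 = 0.052263

5.23%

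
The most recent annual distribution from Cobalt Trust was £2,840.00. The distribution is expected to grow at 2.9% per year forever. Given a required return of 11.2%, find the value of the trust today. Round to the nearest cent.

D₁ = D₀ × (1 + g) = £2,840.00 × 1.029 = £2,922.3600
Growing perpetuity: P = D₁ / (r − g) = £2,922.3600 / (0.112 − 0.029) = £35,209.16

£35209.16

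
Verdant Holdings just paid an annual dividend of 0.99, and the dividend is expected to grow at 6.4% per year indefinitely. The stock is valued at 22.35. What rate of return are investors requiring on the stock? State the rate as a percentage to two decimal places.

11.11%

D₁ = 0.99 × 1.064 = 1.0534
P = D₁/(r − g) ⇒ r = D₁/P + g = 1.0534/22.35 + 0.064 = 0.047130 + 0.064 = 0.111130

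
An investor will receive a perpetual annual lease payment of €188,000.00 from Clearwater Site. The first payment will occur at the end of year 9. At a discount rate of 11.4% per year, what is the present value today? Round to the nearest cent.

€695298.79

Value at end of year 8: C / r = €188,000.00 / 0.114 = €1,649,122.8070
Discount to today: PV = €1,649,122.8070 / (1 + 0.114)^8 = €1,649,122.8070 / 2.371819 = €695,298.79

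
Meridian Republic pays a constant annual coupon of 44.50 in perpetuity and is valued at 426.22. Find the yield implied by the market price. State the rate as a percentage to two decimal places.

10.44%

P = C/r ⇒ r = C/P = 44.50/426.22 = 0.104406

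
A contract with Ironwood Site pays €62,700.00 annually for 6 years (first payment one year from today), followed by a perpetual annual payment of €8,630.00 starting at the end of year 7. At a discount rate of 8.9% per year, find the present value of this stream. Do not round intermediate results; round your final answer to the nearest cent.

€340244.78

PV of 6-year annuity: €62,700.00 × [1 − (1+0.089)^−6] / 0.089 = 282107.66174
Perpetuity value at year 6: €8,630.00 / 0.089 = 96966.29213
PV of perpetuity: 96966.29213 / (1+0.089)^6 = 58137.11955
Total PV = 282107.66174 + 58137.11955 = 340244.78129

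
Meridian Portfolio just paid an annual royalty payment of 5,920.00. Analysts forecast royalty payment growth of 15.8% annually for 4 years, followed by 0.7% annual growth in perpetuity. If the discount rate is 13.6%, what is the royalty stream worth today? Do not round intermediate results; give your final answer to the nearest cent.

D_1 = 6855.36000
D_2 = 7938.50688
D_3 = 9192.79097
D_4 = 10645.25194
Terminal value at year 4: TV = D_4×(1+g_2)/(r−g_2) = 10719.76870/0.129 = 83098.98220
P_0 = D_1/(1+r)^1 + D_2/(1+r)^2 + D_3/(1+r)^3 + D_4/(1+r)^4 + TV/(1+r)^4
    = 6034.64789 + 6151.51607 + 6270.64754 + 6392.08614 + 49897.91272 = 74746.81036

74746.81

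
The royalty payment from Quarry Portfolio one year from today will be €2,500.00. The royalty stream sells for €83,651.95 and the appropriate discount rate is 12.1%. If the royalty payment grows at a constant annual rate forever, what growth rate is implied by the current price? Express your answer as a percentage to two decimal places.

P = D₁/(r−g) ⇒ g = r − D₁/P = 0.121 − €2,500.00/€83,651.95 = 0.091114

9.11%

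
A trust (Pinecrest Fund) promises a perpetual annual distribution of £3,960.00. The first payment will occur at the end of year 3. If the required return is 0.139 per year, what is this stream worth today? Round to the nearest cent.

Value at end of year 2: C / r = £3,960.00 / 0.139 = £28,489.2086
Discount to today: PV = £28,489.2086 / (1 + 0.139)^2 = £28,489.2086 / 1.297321 = £21,960.03

£21960.03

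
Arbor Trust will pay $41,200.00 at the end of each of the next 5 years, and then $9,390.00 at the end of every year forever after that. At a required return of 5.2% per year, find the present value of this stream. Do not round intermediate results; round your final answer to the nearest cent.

PV of 5-year annuity: $41,200.00 × [1 − (1+0.052)^−5] / 0.052 = 177392.57037
Perpetuity value at year 5: $9,390.00 / 0.052 = 180576.92308
PV of perpetuity: 180576.92308 / (1+0.052)^5 = 140146.91736
Total PV = 177392.57037 + 140146.91736 = 317539.48772

$317539.49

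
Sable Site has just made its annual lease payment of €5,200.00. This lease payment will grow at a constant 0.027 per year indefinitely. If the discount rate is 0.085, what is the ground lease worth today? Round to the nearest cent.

€92075.86

D₁ = D₀ × (1 + g) = €5,200.00 × 1.027 = €5,340.4000
Growing perpetuity: P = D₁ / (r − g) = €5,340.4000 / (0.085 − 0.027) = €92,075.86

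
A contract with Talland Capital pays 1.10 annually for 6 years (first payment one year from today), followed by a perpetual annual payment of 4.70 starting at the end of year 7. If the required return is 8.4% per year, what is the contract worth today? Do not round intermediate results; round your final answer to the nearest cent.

39.51

PV of 6-year annuity: 1.10 × [1 − (1+0.084)^−6] / 0.084 = 5.02405
Perpetuity value at year 6: 4.70 / 0.084 = 55.95238
PV of perpetuity: 55.95238 / (1+0.084)^6 = 34.48600
Total PV = 5.02405 + 34.48600 = 39.51005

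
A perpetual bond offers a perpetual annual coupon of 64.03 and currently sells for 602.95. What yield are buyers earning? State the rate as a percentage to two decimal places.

10.62%

P = C/r ⇒ r = C/P = 64.03/602.95 = 0.106195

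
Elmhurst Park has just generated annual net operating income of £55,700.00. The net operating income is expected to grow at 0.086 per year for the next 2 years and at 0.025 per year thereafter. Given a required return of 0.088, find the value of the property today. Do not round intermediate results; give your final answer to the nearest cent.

£1013994.51

D_1 = 60490.20000
D_2 = 65692.35720
Terminal value at year 2: TV = D_2×(1+g_2)/(r−g_2) = 67334.66613/0.063 = 1068804.22429
P_0 = D_1/(1+r)^1 + D_2/(1+r)^2 + TV/(1+r)^2
    = 55597.61029 + 55495.40880 + 902901.49246 = 1013994.51155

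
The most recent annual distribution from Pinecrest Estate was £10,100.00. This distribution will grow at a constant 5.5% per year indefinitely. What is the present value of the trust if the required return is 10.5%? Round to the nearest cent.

D₁ = D₀ × (1 + g) = £10,100.00 × 1.055 = £10,655.5000
Growing perpetuity: P = D₁ / (r − g) = £10,655.5000 / (0.105 − 0.055) = £213,110.00

£213110.00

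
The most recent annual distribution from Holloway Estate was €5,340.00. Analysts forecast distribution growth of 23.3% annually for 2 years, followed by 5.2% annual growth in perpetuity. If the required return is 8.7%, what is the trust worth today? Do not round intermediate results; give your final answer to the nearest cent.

€219445.16

D_1 = 6584.22000
D_2 = 8118.34326
Terminal value at year 2: TV = D_2×(1+g_2)/(r−g_2) = 8540.49711/0.035 = 244014.20313
P_0 = D_1/(1+r)^1 + D_2/(1+r)^2 + TV/(1+r)^2
    = 6057.24011 + 6870.81606 + 206517.09983 = 219445.15600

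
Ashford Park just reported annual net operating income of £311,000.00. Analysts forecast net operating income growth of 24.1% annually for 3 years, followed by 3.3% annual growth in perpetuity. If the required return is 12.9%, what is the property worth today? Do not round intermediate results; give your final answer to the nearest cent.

£5575159.44

D_1 = 385951.00000
D_2 = 478965.19100
D_3 = 594395.80203
Terminal value at year 3: TV = D_3×(1+g_2)/(r−g_2) = 614010.86350/0.096 = 6395946.49477
P_0 = D_1/(1+r)^1 + D_2/(1+r)^2 + D_3/(1+r)^3 + TV/(1+r)^3
    = 341852.08149 + 375764.77691 + 413041.70783 + 4444500.87696 = 5575159.44319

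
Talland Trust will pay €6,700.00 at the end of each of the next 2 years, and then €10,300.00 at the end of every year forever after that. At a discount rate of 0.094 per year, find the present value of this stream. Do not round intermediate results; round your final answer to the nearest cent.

€103275.86

PV of 2-year annuity: €6,700.00 × [1 − (1+0.094)^−2] / 0.094 = 11722.40808
Perpetuity value at year 2: €10,300.00 / 0.094 = 109574.46809
PV of perpetuity: 109574.46809 / (1+0.094)^2 = 91553.45267
Total PV = 11722.40808 + 91553.45267 = 103275.86076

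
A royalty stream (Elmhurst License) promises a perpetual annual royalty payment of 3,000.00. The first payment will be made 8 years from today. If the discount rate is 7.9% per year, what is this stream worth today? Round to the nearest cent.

22302.01

Value at end of year 7: C / r = 3,000.00 / 0.079 = 37,974.6835
Discount to today: PV = 37,974.6835 / (1 + 0.079)^7 = 37,974.6835 / 1.702747 = 22,302.01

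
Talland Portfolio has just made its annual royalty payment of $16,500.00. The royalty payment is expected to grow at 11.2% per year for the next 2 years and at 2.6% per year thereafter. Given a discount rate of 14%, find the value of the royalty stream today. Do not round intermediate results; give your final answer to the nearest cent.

$173089.01

D_1 = 18348.00000
D_2 = 20402.97600
Terminal value at year 2: TV = D_2×(1+g_2)/(r−g_2) = 20933.45338/0.114 = 183626.78400
P_0 = D_1/(1+r)^1 + D_2/(1+r)^2 + TV/(1+r)^2
    = 16094.73684 + 15699.42752 + 141294.84765 = 173089.01200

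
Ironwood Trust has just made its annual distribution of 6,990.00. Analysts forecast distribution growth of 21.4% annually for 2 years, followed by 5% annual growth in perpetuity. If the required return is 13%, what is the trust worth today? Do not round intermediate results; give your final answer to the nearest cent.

121467.95

D_1 = 8485.86000
D_2 = 10301.83404
Terminal value at year 2: TV = D_2×(1+g_2)/(r−g_2) = 10816.92574/0.08 = 135211.57177
P_0 = D_1/(1+r)^1 + D_2/(1+r)^2 + TV/(1+r)^2
    = 7509.61062 + 8067.84716 + 105890.49399 = 121467.95177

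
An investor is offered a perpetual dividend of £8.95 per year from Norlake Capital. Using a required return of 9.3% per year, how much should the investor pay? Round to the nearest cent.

Level perpetuity: PV = C / r = £8.95 / 0.093 = £96.24

£96.24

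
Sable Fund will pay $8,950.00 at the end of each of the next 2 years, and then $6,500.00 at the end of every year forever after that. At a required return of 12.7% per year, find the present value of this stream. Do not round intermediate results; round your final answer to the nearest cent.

PV of 2-year annuity: $8,950.00 × [1 − (1+0.127)^−2] / 0.127 = 14987.96579
Perpetuity value at year 2: $6,500.00 / 0.127 = 51181.10236
PV of perpetuity: 51181.10236 / (1+0.127)^2 = 40295.98754
Total PV = 14987.96579 + 40295.98754 = 55283.95333

$55283.95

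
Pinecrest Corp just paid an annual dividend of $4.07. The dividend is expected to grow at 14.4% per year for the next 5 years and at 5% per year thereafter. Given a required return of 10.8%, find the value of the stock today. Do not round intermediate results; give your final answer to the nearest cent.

D_1 = 4.65608
D_2 = 5.32656
D_3 = 6.09358
D_4 = 6.97105
D_5 = 7.97489
Terminal value at year 5: TV = D_5×(1+g_2)/(r−g_2) = 8.37363/0.058 = 144.37295
P_0 = D_1/(1+r)^1 + D_2/(1+r)^2 + D_3/(1+r)^3 + D_4/(1+r)^4 + D_5/(1+r)^5 + TV/(1+r)^5
    = 4.20224 + 4.33877 + 4.47974 + 4.62530 + 4.77558 + 86.45439 = 108.87601

$108.88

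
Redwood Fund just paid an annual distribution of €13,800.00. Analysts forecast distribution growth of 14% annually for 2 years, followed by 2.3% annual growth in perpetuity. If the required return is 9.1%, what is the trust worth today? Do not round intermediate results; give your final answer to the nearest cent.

€256163.48

D_1 = 15732.00000
D_2 = 17934.48000
Terminal value at year 2: TV = D_2×(1+g_2)/(r−g_2) = 18346.97304/0.068 = 269808.42706
P_0 = D_1/(1+r)^1 + D_2/(1+r)^2 + TV/(1+r)^2
    = 14419.79835 + 15067.43366 + 226676.24457 = 256163.47657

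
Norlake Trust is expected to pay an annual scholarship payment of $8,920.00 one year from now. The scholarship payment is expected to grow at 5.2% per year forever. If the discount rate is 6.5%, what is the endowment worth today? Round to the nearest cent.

$686153.85

Growing perpetuity: P = D₁ / (r − g) = $8,920.0000 / (0.065 − 0.052) = $686,153.85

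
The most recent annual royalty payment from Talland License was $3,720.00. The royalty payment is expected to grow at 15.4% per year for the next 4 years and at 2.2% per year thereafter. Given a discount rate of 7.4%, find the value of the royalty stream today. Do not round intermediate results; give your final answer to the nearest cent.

D_1 = 4292.88000
D_2 = 4953.98352
D_3 = 5716.89698
D_4 = 6597.29912
Terminal value at year 4: TV = D_4×(1+g_2)/(r−g_2) = 6742.43970/0.052 = 129662.30188
P_0 = D_1/(1+r)^1 + D_2/(1+r)^2 + D_3/(1+r)^3 + D_4/(1+r)^4 + TV/(1+r)^4
    = 3997.09497 + 4294.83017 + 4614.74303 + 4958.48552 + 97453.31165 = 115318.46534

$115318.47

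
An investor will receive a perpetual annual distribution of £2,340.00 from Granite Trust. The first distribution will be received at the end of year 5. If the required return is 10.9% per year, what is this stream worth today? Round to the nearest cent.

Value at end of year 4: C / r = £2,340.00 / 0.109 = £21,467.8899
Discount to today: PV = £21,467.8899 / (1 + 0.109)^4 = £21,467.8899 / 1.512607 = £14,192.64

£14192.64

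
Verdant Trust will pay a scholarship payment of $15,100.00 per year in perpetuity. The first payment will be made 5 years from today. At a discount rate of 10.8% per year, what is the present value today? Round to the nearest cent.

Value at end of year 4: C / r = $15,100.00 / 0.108 = $139,814.8148
Discount to today: PV = $139,814.8148 / (1 + 0.108)^4 = $139,814.8148 / 1.507159 = $92,767.14

$92767.14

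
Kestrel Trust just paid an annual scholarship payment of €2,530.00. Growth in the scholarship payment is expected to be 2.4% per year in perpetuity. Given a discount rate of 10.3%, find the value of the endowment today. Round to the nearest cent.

D₁ = D₀ × (1 + g) = €2,530.00 × 1.024 = €2,590.7200
Growing perpetuity: P = D₁ / (r − g) = €2,590.7200 / (0.103 − 0.024) = €32,793.92

€32793.92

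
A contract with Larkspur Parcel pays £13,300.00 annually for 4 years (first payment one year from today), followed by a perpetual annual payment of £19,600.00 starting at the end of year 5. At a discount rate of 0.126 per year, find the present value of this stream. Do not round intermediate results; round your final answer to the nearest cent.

PV of 4-year annuity: £13,300.00 × [1 − (1+0.126)^−4] / 0.126 = 39891.52546
Perpetuity value at year 4: £19,600.00 / 0.126 = 155555.55556
PV of perpetuity: 155555.55556 / (1+0.126)^4 = 96768.04435
Total PV = 39891.52546 + 96768.04435 = 136659.56981

£136659.57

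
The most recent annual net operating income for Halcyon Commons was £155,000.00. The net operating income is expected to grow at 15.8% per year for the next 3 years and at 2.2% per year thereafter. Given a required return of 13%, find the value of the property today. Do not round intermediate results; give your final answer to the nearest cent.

D_1 = 179490.00000
D_2 = 207849.42000
D_3 = 240689.62836
Terminal value at year 3: TV = D_3×(1+g_2)/(r−g_2) = 245984.80018/0.108 = 2277637.03874
P_0 = D_1/(1+r)^1 + D_2/(1+r)^2 + D_3/(1+r)^3 + TV/(1+r)^3
    = 158840.70796 + 162776.58391 + 166809.98599 + 1578516.71931 = 2066943.99718

£2066944.00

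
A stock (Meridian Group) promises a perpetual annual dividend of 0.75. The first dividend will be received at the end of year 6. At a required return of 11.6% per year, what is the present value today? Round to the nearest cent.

Value at end of year 5: C / r = 0.75 / 0.116 = 6.4655
Discount to today: PV = 6.4655 / (1 + 0.116)^5 = 6.4655 / 1.731095 = 3.73

3.73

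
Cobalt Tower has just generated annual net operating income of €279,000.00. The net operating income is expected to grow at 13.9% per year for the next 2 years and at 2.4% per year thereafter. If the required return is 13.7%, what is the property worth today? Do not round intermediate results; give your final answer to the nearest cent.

€3096658.74

D_1 = 317781.00000
D_2 = 361952.55900
Terminal value at year 2: TV = D_2×(1+g_2)/(r−g_2) = 370639.42042/0.113 = 3279994.87094
P_0 = D_1/(1+r)^1 + D_2/(1+r)^2 + TV/(1+r)^2
    = 279490.76517 + 279982.39361 + 2537185.58454 = 3096658.74332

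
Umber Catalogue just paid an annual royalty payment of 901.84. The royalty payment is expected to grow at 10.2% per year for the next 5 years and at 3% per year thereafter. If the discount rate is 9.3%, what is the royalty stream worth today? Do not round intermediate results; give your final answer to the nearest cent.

D_1 = 993.82768
D_2 = 1095.19810
D_3 = 1206.90831
D_4 = 1330.01296
D_5 = 1465.67428
Terminal value at year 5: TV = D_5×(1+g_2)/(r−g_2) = 1509.64451/0.063 = 23962.61123
P_0 = D_1/(1+r)^1 + D_2/(1+r)^2 + D_3/(1+r)^3 + D_4/(1+r)^4 + D_5/(1+r)^5 + TV/(1+r)^5
    = 909.26595 + 916.75304 + 924.30178 + 931.91269 + 939.58626 + 15361.48963 = 19983.30935

19983.31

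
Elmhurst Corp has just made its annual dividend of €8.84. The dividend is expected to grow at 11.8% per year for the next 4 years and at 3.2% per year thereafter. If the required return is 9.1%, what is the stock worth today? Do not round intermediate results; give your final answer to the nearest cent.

€208.11

D_1 = 9.88312
D_2 = 11.04933
D_3 = 12.35315
D_4 = 13.81082
Terminal value at year 4: TV = D_4×(1+g_2)/(r−g_2) = 14.25277/0.059 = 241.57232
P_0 = D_1/(1+r)^1 + D_2/(1+r)^2 + D_3/(1+r)^3 + D_4/(1+r)^4 + TV/(1+r)^4
    = 9.05877 + 9.28296 + 9.51269 + 9.74811 + 170.50934 = 208.11187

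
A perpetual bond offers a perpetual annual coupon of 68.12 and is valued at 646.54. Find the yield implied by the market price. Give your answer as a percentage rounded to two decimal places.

10.54%

P = C/r ⇒ r = C/P = 68.12/646.54 = 0.105361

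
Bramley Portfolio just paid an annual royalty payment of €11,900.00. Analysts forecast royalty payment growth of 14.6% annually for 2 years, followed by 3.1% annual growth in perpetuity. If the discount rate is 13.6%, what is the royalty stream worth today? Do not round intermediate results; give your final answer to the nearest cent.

D_1 = 13637.40000
D_2 = 15628.46040
Terminal value at year 2: TV = D_2×(1+g_2)/(r−g_2) = 16112.94267/0.105 = 153456.59688
P_0 = D_1/(1+r)^1 + D_2/(1+r)^2 + TV/(1+r)^2
    = 12004.75352 + 12110.42917 + 118912.88069 = 143028.06338

€143028.06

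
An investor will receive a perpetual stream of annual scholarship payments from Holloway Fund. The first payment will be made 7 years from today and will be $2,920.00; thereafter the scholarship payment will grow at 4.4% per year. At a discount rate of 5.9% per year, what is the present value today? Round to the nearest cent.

$138011.68

Value at end of year 6: C₁ / (r − g) = $2,920.00 / (0.059 − 0.044) = $194,666.6667
Discount to today: PV = $194,666.6667 / (1 + 0.059)^6 = $194,666.6667 / 1.410509 = $138,011.68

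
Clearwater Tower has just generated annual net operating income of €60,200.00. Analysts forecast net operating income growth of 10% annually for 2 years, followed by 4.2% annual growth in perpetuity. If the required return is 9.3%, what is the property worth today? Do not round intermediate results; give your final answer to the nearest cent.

€1367332.58

D_1 = 66220.00000
D_2 = 72842.00000
Terminal value at year 2: TV = D_2×(1+g_2)/(r−g_2) = 75901.36400/0.051 = 1488262.03922
P_0 = D_1/(1+r)^1 + D_2/(1+r)^2 + TV/(1+r)^2
    = 60585.54437 + 60973.55792 + 1245773.47758 = 1367332.57988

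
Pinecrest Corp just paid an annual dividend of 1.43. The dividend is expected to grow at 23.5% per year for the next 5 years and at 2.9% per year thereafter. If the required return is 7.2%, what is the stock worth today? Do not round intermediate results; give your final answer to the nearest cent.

D_1 = 1.76605
D_2 = 2.18107
D_3 = 2.69362
D_4 = 3.32663
D_5 = 4.10838
Terminal value at year 5: TV = D_5×(1+g_2)/(r−g_2) = 4.22753/0.043 = 98.31454
P_0 = D_1/(1+r)^1 + D_2/(1+r)^2 + D_3/(1+r)^3 + D_4/(1+r)^4 + D_5/(1+r)^5 + TV/(1+r)^5
    = 1.64743 + 1.89793 + 2.18652 + 2.51898 + 2.90200 + 69.44545 = 80.59831

80.60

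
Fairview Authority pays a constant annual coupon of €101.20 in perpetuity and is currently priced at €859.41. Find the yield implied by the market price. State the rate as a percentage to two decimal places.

P = C/r ⇒ r = C/P = €101.20/€859.41 = 0.117755

11.78%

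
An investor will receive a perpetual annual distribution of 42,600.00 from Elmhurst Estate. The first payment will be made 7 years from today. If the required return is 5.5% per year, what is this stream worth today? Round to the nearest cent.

561735.86

Value at end of year 6: C / r = 42,600.00 / 0.055 = 774,545.4545
Discount to today: PV = 774,545.4545 / (1 + 0.055)^6 = 774,545.4545 / 1.378843 = 561,735.86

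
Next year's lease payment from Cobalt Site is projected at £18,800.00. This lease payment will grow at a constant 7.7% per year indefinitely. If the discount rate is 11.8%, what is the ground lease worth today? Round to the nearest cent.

Growing perpetuity: P = D₁ / (r − g) = £18,800.0000 / (0.118 − 0.077) = £458,536.59

£458536.59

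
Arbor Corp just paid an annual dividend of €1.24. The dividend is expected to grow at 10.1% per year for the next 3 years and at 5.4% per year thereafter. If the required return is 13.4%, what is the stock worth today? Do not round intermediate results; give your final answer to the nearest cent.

€18.46

D_1 = 1.36524
D_2 = 1.50313
D_3 = 1.65495
Terminal value at year 3: TV = D_3×(1+g_2)/(r−g_2) = 1.74431/0.08 = 21.80390
P_0 = D_1/(1+r)^1 + D_2/(1+r)^2 + D_3/(1+r)^3 + TV/(1+r)^3
    = 1.20392 + 1.16888 + 1.13487 + 14.95186 = 18.45952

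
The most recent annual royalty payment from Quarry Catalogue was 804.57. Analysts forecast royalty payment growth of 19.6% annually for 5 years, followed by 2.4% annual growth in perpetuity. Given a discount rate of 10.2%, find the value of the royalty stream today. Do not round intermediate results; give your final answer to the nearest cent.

D_1 = 962.26572
D_2 = 1150.86980
D_3 = 1376.44028
D_4 = 1646.22258
D_5 = 1968.88220
Terminal value at year 5: TV = D_5×(1+g_2)/(r−g_2) = 2016.13538/0.078 = 25847.88943
P_0 = D_1/(1+r)^1 + D_2/(1+r)^2 + D_3/(1+r)^3 + D_4/(1+r)^4 + D_5/(1+r)^5 + TV/(1+r)^5
    = 873.19938 + 947.68281 + 1028.51964 + 1116.25181 + 1211.46748 + 15904.39358 = 21081.51471

21081.51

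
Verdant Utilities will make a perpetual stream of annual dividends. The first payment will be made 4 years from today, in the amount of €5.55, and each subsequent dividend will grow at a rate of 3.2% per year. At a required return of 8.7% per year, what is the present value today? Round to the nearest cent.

€78.57

Value at end of year 3: C₁ / (r − g) = €5.55 / (0.087 − 0.032) = €100.9091
Discount to today: PV = €100.9091 / (1 + 0.087)^3 = €100.9091 / 1.284366 = €78.57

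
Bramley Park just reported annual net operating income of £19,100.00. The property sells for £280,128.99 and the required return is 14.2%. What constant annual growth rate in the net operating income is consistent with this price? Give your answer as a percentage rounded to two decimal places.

P = D₀(1+g)/(r−g) ⇒ P(r−g) = D₀(1+g) ⇒ g(P+D₀) = P·r − D₀
g = (P·r − D₀)/(P + D₀) = (£280,128.99×0.142 − £19,100.00) / (£280,128.99 + £19,100.00) = 0.069105

6.91%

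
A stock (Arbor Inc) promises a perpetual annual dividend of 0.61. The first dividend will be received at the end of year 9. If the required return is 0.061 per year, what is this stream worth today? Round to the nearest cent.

6.23

Value at end of year 8: C / r = 0.61 / 0.061 = 10.0000
Discount to today: PV = 10.0000 / (1 + 0.061)^8 = 10.0000 / 1.605917 = 6.23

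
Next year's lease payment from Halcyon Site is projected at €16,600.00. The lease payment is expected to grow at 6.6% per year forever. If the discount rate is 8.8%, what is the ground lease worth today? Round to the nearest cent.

€754545.45

Growing perpetuity: P = D₁ / (r − g) = €16,600.0000 / (0.088 − 0.066) = €754,545.45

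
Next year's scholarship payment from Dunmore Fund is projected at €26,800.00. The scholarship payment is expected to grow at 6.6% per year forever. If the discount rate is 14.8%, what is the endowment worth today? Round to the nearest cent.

€326829.27

Growing perpetuity: P = D₁ / (r − g) = €26,800.0000 / (0.148 − 0.066) = €326,829.27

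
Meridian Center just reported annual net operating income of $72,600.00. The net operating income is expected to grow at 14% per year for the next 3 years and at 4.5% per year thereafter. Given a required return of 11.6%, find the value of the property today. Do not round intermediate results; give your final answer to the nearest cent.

D_1 = 82764.00000
D_2 = 94350.96000
D_3 = 107560.09440
Terminal value at year 3: TV = D_3×(1+g_2)/(r−g_2) = 112400.29865/0.071 = 1583102.79786
P_0 = D_1/(1+r)^1 + D_2/(1+r)^2 + D_3/(1+r)^3 + TV/(1+r)^3
    = 74161.29032 + 75756.15678 + 77385.32144 + 1138981.13955 = 1366283.90810

$1366283.91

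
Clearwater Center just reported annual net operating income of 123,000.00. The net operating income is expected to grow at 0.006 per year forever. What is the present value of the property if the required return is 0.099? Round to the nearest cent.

1330516.13

D₁ = D₀ × (1 + g) = 123,000.00 × 1.006 = 123,738.0000
Growing perpetuity: P = D₁ / (r − g) = 123,738.0000 / (0.099 − 0.006) = 1,330,516.13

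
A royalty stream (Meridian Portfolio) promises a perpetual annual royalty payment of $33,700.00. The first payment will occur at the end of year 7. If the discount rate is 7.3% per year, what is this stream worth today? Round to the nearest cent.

Value at end of year 6: C / r = $33,700.00 / 0.073 = $461,643.8356
Discount to today: PV = $461,643.8356 / (1 + 0.073)^6 = $461,643.8356 / 1.526154 = $302,488.39

$302488.39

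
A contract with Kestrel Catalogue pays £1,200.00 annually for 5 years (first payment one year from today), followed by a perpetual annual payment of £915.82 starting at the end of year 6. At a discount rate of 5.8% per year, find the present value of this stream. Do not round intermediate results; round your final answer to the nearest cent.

PV of 5-year annuity: £1,200.00 × [1 − (1+0.058)^−5] / 0.058 = 5082.45811
Perpetuity value at year 5: £915.82 / 0.058 = 15790.00000
PV of perpetuity: 15790.00000 / (1+0.058)^5 = 11911.15268
Total PV = 5082.45811 + 11911.15268 = 16993.61079

£16993.61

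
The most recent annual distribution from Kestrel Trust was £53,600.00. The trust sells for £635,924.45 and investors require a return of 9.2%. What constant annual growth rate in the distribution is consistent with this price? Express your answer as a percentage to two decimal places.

0.71%

P = D₀(1+g)/(r−g) ⇒ P(r−g) = D₀(1+g) ⇒ g(P+D₀) = P·r − D₀
g = (P·r − D₀)/(P + D₀) = (£635,924.45×0.092 − £53,600.00) / (£635,924.45 + £53,600.00) = 0.007114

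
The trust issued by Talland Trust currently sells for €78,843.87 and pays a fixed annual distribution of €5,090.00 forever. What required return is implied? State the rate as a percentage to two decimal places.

P = C/r ⇒ r = C/P = €5,090.00/€78,843.87 = 0.064558

6.46%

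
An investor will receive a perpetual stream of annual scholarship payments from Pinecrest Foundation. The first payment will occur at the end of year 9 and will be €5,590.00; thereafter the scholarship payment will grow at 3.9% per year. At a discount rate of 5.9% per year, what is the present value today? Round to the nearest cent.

€176690.88

Value at end of year 8: C₁ / (r − g) = €5,590.00 / (0.059 − 0.039) = €279,500.0000
Discount to today: PV = €279,500.0000 / (1 + 0.059)^8 = €279,500.0000 / 1.581859 = €176,690.88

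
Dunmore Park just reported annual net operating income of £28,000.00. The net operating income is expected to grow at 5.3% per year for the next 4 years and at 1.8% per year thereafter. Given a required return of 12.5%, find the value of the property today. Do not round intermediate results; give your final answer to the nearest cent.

D_1 = 29484.00000
D_2 = 31046.65200
D_3 = 32692.12456
D_4 = 34424.80716
Terminal value at year 4: TV = D_4×(1+g_2)/(r−g_2) = 35044.45369/0.107 = 327518.25875
P_0 = D_1/(1+r)^1 + D_2/(1+r)^2 + D_3/(1+r)^3 + D_4/(1+r)^4 + TV/(1+r)^4
    = 26208.00000 + 24530.68800 + 22960.72397 + 21491.23763 + 204468.03656 = 299658.68616

£299658.69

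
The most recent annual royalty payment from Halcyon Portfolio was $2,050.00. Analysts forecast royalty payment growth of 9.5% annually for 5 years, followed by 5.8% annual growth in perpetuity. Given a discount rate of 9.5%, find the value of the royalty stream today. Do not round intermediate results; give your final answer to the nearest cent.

$68868.92

D_1 = 2244.75000
D_2 = 2458.00125
D_3 = 2691.51137
D_4 = 2947.20495
D_5 = 3227.18942
Terminal value at year 5: TV = D_5×(1+g_2)/(r−g_2) = 3414.36641/0.037 = 92280.17311
P_0 = D_1/(1+r)^1 + D_2/(1+r)^2 + D_3/(1+r)^3 + D_4/(1+r)^4 + D_5/(1+r)^5 + TV/(1+r)^5
    = 2050.00000 + 2050.00000 + 2050.00000 + 2050.00000 + 2050.00000 + 58618.91892 = 68868.91892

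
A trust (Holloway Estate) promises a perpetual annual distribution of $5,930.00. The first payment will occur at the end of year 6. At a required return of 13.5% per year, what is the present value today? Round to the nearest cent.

Value at end of year 5: C / r = $5,930.00 / 0.135 = $43,925.9259
Discount to today: PV = $43,925.9259 / (1 + 0.135)^5 = $43,925.9259 / 1.883559 = $23,320.70

$23320.70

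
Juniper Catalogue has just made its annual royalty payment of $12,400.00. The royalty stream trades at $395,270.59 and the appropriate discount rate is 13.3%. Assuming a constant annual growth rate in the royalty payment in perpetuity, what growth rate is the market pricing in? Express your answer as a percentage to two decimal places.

P = D₀(1+g)/(r−g) ⇒ P(r−g) = D₀(1+g) ⇒ g(P+D₀) = P·r − D₀
g = (P·r − D₀)/(P + D₀) = ($395,270.59×0.133 − $12,400.00) / ($395,270.59 + $12,400.00) = 0.098538

9.85%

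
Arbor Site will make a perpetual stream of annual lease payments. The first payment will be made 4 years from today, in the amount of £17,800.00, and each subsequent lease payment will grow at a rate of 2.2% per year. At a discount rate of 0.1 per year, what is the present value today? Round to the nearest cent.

£171453.89

Value at end of year 3: C₁ / (r − g) = £17,800.00 / (0.1 − 0.022) = £228,205.1282
Discount to today: PV = £228,205.1282 / (1 + 0.1)^3 = £228,205.1282 / 1.331000 = £171,453.89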